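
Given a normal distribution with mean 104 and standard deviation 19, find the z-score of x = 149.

2.3684

Step 1: Recall the z-score formula: z = (x - mu) / sigma
Step 2: Substitute values: z = (149 - 104) / 19
Step 3: z = 45 / 19 = 2.3684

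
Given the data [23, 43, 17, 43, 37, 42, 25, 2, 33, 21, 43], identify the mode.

43

Step 1: Count the frequency of each value:
  2: appears 1 time(s)
  17: appears 1 time(s)
  21: appears 1 time(s)
  23: appears 1 time(s)
  25: appears 1 time(s)
  33: appears 1 time(s)
  37: appears 1 time(s)
  42: appears 1 time(s)
  43: appears 3 time(s)
Step 2: The value 43 appears most frequently (3 times).
Step 3: Mode = 43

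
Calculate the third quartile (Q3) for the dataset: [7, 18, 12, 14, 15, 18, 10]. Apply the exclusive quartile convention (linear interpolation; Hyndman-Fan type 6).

18

Step 1: Sort the data: [7, 10, 12, 14, 15, 18, 18]
Step 2: n = 7
Step 3: Using the exclusive quartile method:
  Q1 = 10
  Q2 (median) = 14
  Q3 = 18
  IQR = Q3 - Q1 = 18 - 10 = 8
Step 4: Q3 = 18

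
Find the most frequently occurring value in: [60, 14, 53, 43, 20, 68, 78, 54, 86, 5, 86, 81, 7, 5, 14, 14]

14

Step 1: Count the frequency of each value:
  5: appears 2 time(s)
  7: appears 1 time(s)
  14: appears 3 time(s)
  20: appears 1 time(s)
  43: appears 1 time(s)
  53: appears 1 time(s)
  54: appears 1 time(s)
  60: appears 1 time(s)
  68: appears 1 time(s)
  78: appears 1 time(s)
  81: appears 1 time(s)
  86: appears 2 time(s)
Step 2: The value 14 appears most frequently (3 times).
Step 3: Mode = 14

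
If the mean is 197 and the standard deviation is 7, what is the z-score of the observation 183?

-2

Step 1: Recall the z-score formula: z = (x - mu) / sigma
Step 2: Substitute values: z = (183 - 197) / 7
Step 3: z = -14 / 7 = -2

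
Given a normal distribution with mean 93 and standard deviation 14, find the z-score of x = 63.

-2.1429

Step 1: Recall the z-score formula: z = (x - mu) / sigma
Step 2: Substitute values: z = (63 - 93) / 14
Step 3: z = -30 / 14 = -2.1429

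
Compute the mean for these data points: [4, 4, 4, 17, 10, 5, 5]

7

Step 1: Sum all values: 4 + 4 + 4 + 17 + 10 + 5 + 5 = 49
Step 2: Count the number of values: n = 7
Step 3: Mean = sum / n = 49 / 7 = 7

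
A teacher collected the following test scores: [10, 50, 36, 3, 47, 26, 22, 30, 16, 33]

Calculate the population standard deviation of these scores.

14.3739

Step 1: Compute the mean: 27.3
Step 2: Sum of squared deviations from the mean: 2066.1
Step 3: Population variance = 2066.1 / 10 = 206.61
Step 4: Standard deviation = sqrt(206.61) = 14.3739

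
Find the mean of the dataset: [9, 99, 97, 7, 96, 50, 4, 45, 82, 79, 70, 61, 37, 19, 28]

52.2

Step 1: Sum all values: 9 + 99 + 97 + 7 + 96 + 50 + 4 + 45 + 82 + 79 + 70 + 61 + 37 + 19 + 28 = 783
Step 2: Count the number of values: n = 15
Step 3: Mean = sum / n = 783 / 15 = 52.2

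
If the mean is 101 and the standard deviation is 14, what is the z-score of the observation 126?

1.7857

Step 1: Recall the z-score formula: z = (x - mu) / sigma
Step 2: Substitute values: z = (126 - 101) / 14
Step 3: z = 25 / 14 = 1.7857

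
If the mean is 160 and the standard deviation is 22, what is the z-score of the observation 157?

-0.1364

Step 1: Recall the z-score formula: z = (x - mu) / sigma
Step 2: Substitute values: z = (157 - 160) / 22
Step 3: z = -3 / 22 = -0.1364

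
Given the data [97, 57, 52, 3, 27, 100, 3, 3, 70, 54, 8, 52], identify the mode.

3

Step 1: Count the frequency of each value:
  3: appears 3 time(s)
  8: appears 1 time(s)
  27: appears 1 time(s)
  52: appears 2 time(s)
  54: appears 1 time(s)
  57: appears 1 time(s)
  70: appears 1 time(s)
  97: appears 1 time(s)
  100: appears 1 time(s)
Step 2: The value 3 appears most frequently (3 times).
Step 3: Mode = 3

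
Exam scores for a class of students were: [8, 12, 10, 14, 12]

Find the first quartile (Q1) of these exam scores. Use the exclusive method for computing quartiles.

9

Step 1: Sort the data: [8, 10, 12, 12, 14]
Step 2: n = 5
Step 3: Using the exclusive quartile method:
  Q1 = 9
  Q2 (median) = 12
  Q3 = 13
  IQR = Q3 - Q1 = 13 - 9 = 4
Step 4: Q1 = 9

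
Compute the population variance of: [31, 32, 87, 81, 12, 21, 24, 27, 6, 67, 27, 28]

640.7431

Step 1: Compute the mean: (31 + 32 + 87 + 81 + 12 + 21 + 24 + 27 + 6 + 67 + 27 + 28) / 12 = 36.9167
Step 2: Compute squared deviations from the mean:
  (31 - 36.9167)^2 = 35.0069
  (32 - 36.9167)^2 = 24.1736
  (87 - 36.9167)^2 = 2508.3403
  (81 - 36.9167)^2 = 1943.3403
  (12 - 36.9167)^2 = 620.8403
  (21 - 36.9167)^2 = 253.3403
  (24 - 36.9167)^2 = 166.8403
  (27 - 36.9167)^2 = 98.3403
  (6 - 36.9167)^2 = 955.8403
  (67 - 36.9167)^2 = 905.0069
  (27 - 36.9167)^2 = 98.3403
  (28 - 36.9167)^2 = 79.5069
Step 3: Sum of squared deviations = 7688.9167
Step 4: Population variance = 7688.9167 / 12 = 640.7431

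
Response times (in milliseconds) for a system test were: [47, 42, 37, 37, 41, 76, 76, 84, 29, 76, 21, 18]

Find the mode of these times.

76

Step 1: Count the frequency of each value:
  18: appears 1 time(s)
  21: appears 1 time(s)
  29: appears 1 time(s)
  37: appears 2 time(s)
  41: appears 1 time(s)
  42: appears 1 time(s)
  47: appears 1 time(s)
  76: appears 3 time(s)
  84: appears 1 time(s)
Step 2: The value 76 appears most frequently (3 times).
Step 3: Mode = 76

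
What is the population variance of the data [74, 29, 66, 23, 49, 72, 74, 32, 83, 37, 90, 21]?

573.1389

Step 1: Compute the mean: (74 + 29 + 66 + 23 + 49 + 72 + 74 + 32 + 83 + 37 + 90 + 21) / 12 = 54.1667
Step 2: Compute squared deviations from the mean:
  (74 - 54.1667)^2 = 393.3611
  (29 - 54.1667)^2 = 633.3611
  (66 - 54.1667)^2 = 140.0278
  (23 - 54.1667)^2 = 971.3611
  (49 - 54.1667)^2 = 26.6944
  (72 - 54.1667)^2 = 318.0278
  (74 - 54.1667)^2 = 393.3611
  (32 - 54.1667)^2 = 491.3611
  (83 - 54.1667)^2 = 831.3611
  (37 - 54.1667)^2 = 294.6944
  (90 - 54.1667)^2 = 1284.0278
  (21 - 54.1667)^2 = 1100.0278
Step 3: Sum of squared deviations = 6877.6667
Step 4: Population variance = 6877.6667 / 12 = 573.1389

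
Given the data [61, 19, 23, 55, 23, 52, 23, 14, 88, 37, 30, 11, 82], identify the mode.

23

Step 1: Count the frequency of each value:
  11: appears 1 time(s)
  14: appears 1 time(s)
  19: appears 1 time(s)
  23: appears 3 time(s)
  30: appears 1 time(s)
  37: appears 1 time(s)
  52: appears 1 time(s)
  55: appears 1 time(s)
  61: appears 1 time(s)
  82: appears 1 time(s)
  88: appears 1 time(s)
Step 2: The value 23 appears most frequently (3 times).
Step 3: Mode = 23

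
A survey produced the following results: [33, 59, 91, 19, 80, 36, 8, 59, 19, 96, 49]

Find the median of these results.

49

Step 1: Sort the data in ascending order: [8, 19, 19, 33, 36, 49, 59, 59, 80, 91, 96]
Step 2: The number of values is n = 11.
Step 3: Since n is odd, the median is the middle value at position 6: 49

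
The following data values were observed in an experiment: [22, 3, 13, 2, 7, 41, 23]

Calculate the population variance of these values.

166.4082

Step 1: Compute the mean: (22 + 3 + 13 + 2 + 7 + 41 + 23) / 7 = 15.8571
Step 2: Compute squared deviations from the mean:
  (22 - 15.8571)^2 = 37.7347
  (3 - 15.8571)^2 = 165.3061
  (13 - 15.8571)^2 = 8.1633
  (2 - 15.8571)^2 = 192.0204
  (7 - 15.8571)^2 = 78.449
  (41 - 15.8571)^2 = 632.1633
  (23 - 15.8571)^2 = 51.0204
Step 3: Sum of squared deviations = 1164.8571
Step 4: Population variance = 1164.8571 / 7 = 166.4082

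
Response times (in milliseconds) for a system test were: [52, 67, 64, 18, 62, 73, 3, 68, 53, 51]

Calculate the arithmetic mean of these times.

51.1

Step 1: Sum all values: 52 + 67 + 64 + 18 + 62 + 73 + 3 + 68 + 53 + 51 = 511
Step 2: Count the number of values: n = 10
Step 3: Mean = sum / n = 511 / 10 = 51.1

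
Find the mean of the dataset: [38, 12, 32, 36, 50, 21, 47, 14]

31.25

Step 1: Sum all values: 38 + 12 + 32 + 36 + 50 + 21 + 47 + 14 = 250
Step 2: Count the number of values: n = 8
Step 3: Mean = sum / n = 250 / 8 = 31.25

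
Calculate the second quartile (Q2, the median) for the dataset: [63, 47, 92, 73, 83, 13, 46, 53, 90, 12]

58

Step 1: Sort the data: [12, 13, 46, 47, 53, 63, 73, 83, 90, 92]
Step 2: n = 10
Step 3: Q2 is the median. Since n is even, it is the average of the values at positions 5 and 6:
  Q2 = (53 + 63) / 2 = 58
Step 4: Q2 = 58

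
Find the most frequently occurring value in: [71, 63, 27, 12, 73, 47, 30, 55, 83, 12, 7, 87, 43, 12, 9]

12

Step 1: Count the frequency of each value:
  7: appears 1 time(s)
  9: appears 1 time(s)
  12: appears 3 time(s)
  27: appears 1 time(s)
  30: appears 1 time(s)
  43: appears 1 time(s)
  47: appears 1 time(s)
  55: appears 1 time(s)
  63: appears 1 time(s)
  71: appears 1 time(s)
  73: appears 1 time(s)
  83: appears 1 time(s)
  87: appears 1 time(s)
Step 2: The value 12 appears most frequently (3 times).
Step 3: Mode = 12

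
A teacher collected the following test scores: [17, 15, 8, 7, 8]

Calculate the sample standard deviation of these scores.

4.6368

Step 1: Compute the mean: 11
Step 2: Sum of squared deviations from the mean: 86
Step 3: Sample variance = 86 / 4 = 21.5
Step 4: Standard deviation = sqrt(21.5) = 4.6368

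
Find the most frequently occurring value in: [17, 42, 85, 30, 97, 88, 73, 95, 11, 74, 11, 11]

11

Step 1: Count the frequency of each value:
  11: appears 3 time(s)
  17: appears 1 time(s)
  30: appears 1 time(s)
  42: appears 1 time(s)
  73: appears 1 time(s)
  74: appears 1 time(s)
  85: appears 1 time(s)
  88: appears 1 time(s)
  95: appears 1 time(s)
  97: appears 1 time(s)
Step 2: The value 11 appears most frequently (3 times).
Step 3: Mode = 11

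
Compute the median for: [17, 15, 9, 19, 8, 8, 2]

9

Step 1: Sort the data in ascending order: [2, 8, 8, 9, 15, 17, 19]
Step 2: The number of values is n = 7.
Step 3: Since n is odd, the median is the middle value at position 4: 9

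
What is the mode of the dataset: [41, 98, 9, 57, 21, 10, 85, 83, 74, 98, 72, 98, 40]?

98

Step 1: Count the frequency of each value:
  9: appears 1 time(s)
  10: appears 1 time(s)
  21: appears 1 time(s)
  40: appears 1 time(s)
  41: appears 1 time(s)
  57: appears 1 time(s)
  72: appears 1 time(s)
  74: appears 1 time(s)
  83: appears 1 time(s)
  85: appears 1 time(s)
  98: appears 3 time(s)
Step 2: The value 98 appears most frequently (3 times).
Step 3: Mode = 98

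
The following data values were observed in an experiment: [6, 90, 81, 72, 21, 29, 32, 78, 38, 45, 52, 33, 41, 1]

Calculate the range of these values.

89

Step 1: Identify the maximum value: max = 90
Step 2: Identify the minimum value: min = 1
Step 3: Range = max - min = 90 - 1 = 89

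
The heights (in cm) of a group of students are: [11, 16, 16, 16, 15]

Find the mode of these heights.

16

Step 1: Count the frequency of each value:
  11: appears 1 time(s)
  15: appears 1 time(s)
  16: appears 3 time(s)
Step 2: The value 16 appears most frequently (3 times).
Step 3: Mode = 16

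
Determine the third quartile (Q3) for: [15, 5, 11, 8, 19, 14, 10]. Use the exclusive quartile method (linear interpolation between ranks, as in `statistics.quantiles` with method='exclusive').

15

Step 1: Sort the data: [5, 8, 10, 11, 14, 15, 19]
Step 2: n = 7
Step 3: Using the exclusive quartile method:
  Q1 = 8
  Q2 (median) = 11
  Q3 = 15
  IQR = Q3 - Q1 = 15 - 8 = 7
Step 4: Q3 = 15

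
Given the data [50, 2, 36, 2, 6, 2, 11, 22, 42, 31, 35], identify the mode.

2

Step 1: Count the frequency of each value:
  2: appears 3 time(s)
  6: appears 1 time(s)
  11: appears 1 time(s)
  22: appears 1 time(s)
  31: appears 1 time(s)
  35: appears 1 time(s)
  36: appears 1 time(s)
  42: appears 1 time(s)
  50: appears 1 time(s)
Step 2: The value 2 appears most frequently (3 times).
Step 3: Mode = 2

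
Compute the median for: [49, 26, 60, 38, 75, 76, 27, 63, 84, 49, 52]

52

Step 1: Sort the data in ascending order: [26, 27, 38, 49, 49, 52, 60, 63, 75, 76, 84]
Step 2: The number of values is n = 11.
Step 3: Since n is odd, the median is the middle value at position 6: 52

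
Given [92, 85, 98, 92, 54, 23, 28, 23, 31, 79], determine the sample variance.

1012.7222

Step 1: Compute the mean: (92 + 85 + 98 + 92 + 54 + 23 + 28 + 23 + 31 + 79) / 10 = 60.5
Step 2: Compute squared deviations from the mean:
  (92 - 60.5)^2 = 992.25
  (85 - 60.5)^2 = 600.25
  (98 - 60.5)^2 = 1406.25
  (92 - 60.5)^2 = 992.25
  (54 - 60.5)^2 = 42.25
  (23 - 60.5)^2 = 1406.25
  (28 - 60.5)^2 = 1056.25
  (23 - 60.5)^2 = 1406.25
  (31 - 60.5)^2 = 870.25
  (79 - 60.5)^2 = 342.25
Step 3: Sum of squared deviations = 9114.5
Step 4: Sample variance = 9114.5 / 9 = 1012.7222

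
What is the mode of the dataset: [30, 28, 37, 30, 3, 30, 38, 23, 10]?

30

Step 1: Count the frequency of each value:
  3: appears 1 time(s)
  10: appears 1 time(s)
  23: appears 1 time(s)
  28: appears 1 time(s)
  30: appears 3 time(s)
  37: appears 1 time(s)
  38: appears 1 time(s)
Step 2: The value 30 appears most frequently (3 times).
Step 3: Mode = 30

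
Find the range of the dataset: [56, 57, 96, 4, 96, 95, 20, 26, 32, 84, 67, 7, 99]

95

Step 1: Identify the maximum value: max = 99
Step 2: Identify the minimum value: min = 4
Step 3: Range = max - min = 99 - 4 = 95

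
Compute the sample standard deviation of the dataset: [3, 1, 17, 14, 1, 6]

6.8993

Step 1: Compute the mean: 7
Step 2: Sum of squared deviations from the mean: 238
Step 3: Sample variance = 238 / 5 = 47.6
Step 4: Standard deviation = sqrt(47.6) = 6.8993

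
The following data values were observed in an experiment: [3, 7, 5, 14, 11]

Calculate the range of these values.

11

Step 1: Identify the maximum value: max = 14
Step 2: Identify the minimum value: min = 3
Step 3: Range = max - min = 14 - 3 = 11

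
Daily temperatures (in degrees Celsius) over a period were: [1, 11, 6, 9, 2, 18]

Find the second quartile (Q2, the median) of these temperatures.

7.5

Step 1: Sort the data: [1, 2, 6, 9, 11, 18]
Step 2: n = 6
Step 3: Q2 is the median. Since n is even, it is the average of the values at positions 3 and 4:
  Q2 = (6 + 9) / 2 = 7.5
Step 4: Q2 = 7.5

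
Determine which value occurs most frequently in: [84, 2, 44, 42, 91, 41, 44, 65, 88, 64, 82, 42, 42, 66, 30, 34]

42

Step 1: Count the frequency of each value:
  2: appears 1 time(s)
  30: appears 1 time(s)
  34: appears 1 time(s)
  41: appears 1 time(s)
  42: appears 3 time(s)
  44: appears 2 time(s)
  64: appears 1 time(s)
  65: appears 1 time(s)
  66: appears 1 time(s)
  82: appears 1 time(s)
  84: appears 1 time(s)
  88: appears 1 time(s)
  91: appears 1 time(s)
Step 2: The value 42 appears most frequently (3 times).
Step 3: Mode = 42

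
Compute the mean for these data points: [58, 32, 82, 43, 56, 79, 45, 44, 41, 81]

56.1

Step 1: Sum all values: 58 + 32 + 82 + 43 + 56 + 79 + 45 + 44 + 41 + 81 = 561
Step 2: Count the number of values: n = 10
Step 3: Mean = sum / n = 561 / 10 = 56.1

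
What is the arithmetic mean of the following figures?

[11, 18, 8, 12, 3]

10.4

Step 1: Sum all values: 11 + 18 + 8 + 12 + 3 = 52
Step 2: Count the number of values: n = 5
Step 3: Mean = sum / n = 52 / 5 = 10.4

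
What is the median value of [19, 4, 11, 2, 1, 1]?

3

Step 1: Sort the data in ascending order: [1, 1, 2, 4, 11, 19]
Step 2: The number of values is n = 6.
Step 3: Since n is even, the median is the average of positions 3 and 4:
  Median = (2 + 4) / 2 = 3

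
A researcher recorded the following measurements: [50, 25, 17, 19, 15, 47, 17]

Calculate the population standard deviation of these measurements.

13.8402

Step 1: Compute the mean: 27.1429
Step 2: Sum of squared deviations from the mean: 1340.8571
Step 3: Population variance = 1340.8571 / 7 = 191.551
Step 4: Standard deviation = sqrt(191.551) = 13.8402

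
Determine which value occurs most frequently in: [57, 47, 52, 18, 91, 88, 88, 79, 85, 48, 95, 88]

88

Step 1: Count the frequency of each value:
  18: appears 1 time(s)
  47: appears 1 time(s)
  48: appears 1 time(s)
  52: appears 1 time(s)
  57: appears 1 time(s)
  79: appears 1 time(s)
  85: appears 1 time(s)
  88: appears 3 time(s)
  91: appears 1 time(s)
  95: appears 1 time(s)
Step 2: The value 88 appears most frequently (3 times).
Step 3: Mode = 88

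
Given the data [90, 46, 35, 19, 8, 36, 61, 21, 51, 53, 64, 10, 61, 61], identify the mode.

61

Step 1: Count the frequency of each value:
  8: appears 1 time(s)
  10: appears 1 time(s)
  19: appears 1 time(s)
  21: appears 1 time(s)
  35: appears 1 time(s)
  36: appears 1 time(s)
  46: appears 1 time(s)
  51: appears 1 time(s)
  53: appears 1 time(s)
  61: appears 3 time(s)
  64: appears 1 time(s)
  90: appears 1 time(s)
Step 2: The value 61 appears most frequently (3 times).
Step 3: Mode = 61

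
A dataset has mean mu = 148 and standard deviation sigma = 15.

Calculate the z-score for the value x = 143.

-0.3333

Step 1: Recall the z-score formula: z = (x - mu) / sigma
Step 2: Substitute values: z = (143 - 148) / 15
Step 3: z = -5 / 15 = -0.3333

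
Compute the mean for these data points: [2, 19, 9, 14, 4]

9.6

Step 1: Sum all values: 2 + 19 + 9 + 14 + 4 = 48
Step 2: Count the number of values: n = 5
Step 3: Mean = sum / n = 48 / 5 = 9.6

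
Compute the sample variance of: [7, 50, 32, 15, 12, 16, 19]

216.9524

Step 1: Compute the mean: (7 + 50 + 32 + 15 + 12 + 16 + 19) / 7 = 21.5714
Step 2: Compute squared deviations from the mean:
  (7 - 21.5714)^2 = 212.3265
  (50 - 21.5714)^2 = 808.1837
  (32 - 21.5714)^2 = 108.7551
  (15 - 21.5714)^2 = 43.1837
  (12 - 21.5714)^2 = 91.6122
  (16 - 21.5714)^2 = 31.0408
  (19 - 21.5714)^2 = 6.6122
Step 3: Sum of squared deviations = 1301.7143
Step 4: Sample variance = 1301.7143 / 6 = 216.9524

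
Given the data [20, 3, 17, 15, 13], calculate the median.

15

Step 1: Sort the data in ascending order: [3, 13, 15, 17, 20]
Step 2: The number of values is n = 5.
Step 3: Since n is odd, the median is the middle value at position 3: 15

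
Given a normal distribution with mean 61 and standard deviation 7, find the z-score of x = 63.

0.2857

Step 1: Recall the z-score formula: z = (x - mu) / sigma
Step 2: Substitute values: z = (63 - 61) / 7
Step 3: z = 2 / 7 = 0.2857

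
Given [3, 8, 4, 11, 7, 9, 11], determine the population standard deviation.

2.9207

Step 1: Compute the mean: 7.5714
Step 2: Sum of squared deviations from the mean: 59.7143
Step 3: Population variance = 59.7143 / 7 = 8.5306
Step 4: Standard deviation = sqrt(8.5306) = 2.9207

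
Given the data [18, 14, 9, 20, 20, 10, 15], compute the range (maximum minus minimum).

11

Step 1: Identify the maximum value: max = 20
Step 2: Identify the minimum value: min = 9
Step 3: Range = max - min = 20 - 9 = 11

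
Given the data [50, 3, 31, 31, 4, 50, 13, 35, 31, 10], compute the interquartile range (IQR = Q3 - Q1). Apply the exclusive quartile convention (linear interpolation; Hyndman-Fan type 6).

30.25

Step 1: Sort the data: [3, 4, 10, 13, 31, 31, 31, 35, 50, 50]
Step 2: n = 10
Step 3: Using the exclusive quartile method:
  Q1 = 8.5
  Q2 (median) = 31
  Q3 = 38.75
  IQR = Q3 - Q1 = 38.75 - 8.5 = 30.25
Step 4: IQR = 30.25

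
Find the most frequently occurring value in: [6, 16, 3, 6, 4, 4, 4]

4

Step 1: Count the frequency of each value:
  3: appears 1 time(s)
  4: appears 3 time(s)
  6: appears 2 time(s)
  16: appears 1 time(s)
Step 2: The value 4 appears most frequently (3 times).
Step 3: Mode = 4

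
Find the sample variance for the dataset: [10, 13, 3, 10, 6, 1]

21.3667

Step 1: Compute the mean: (10 + 13 + 3 + 10 + 6 + 1) / 6 = 7.1667
Step 2: Compute squared deviations from the mean:
  (10 - 7.1667)^2 = 8.0278
  (13 - 7.1667)^2 = 34.0278
  (3 - 7.1667)^2 = 17.3611
  (10 - 7.1667)^2 = 8.0278
  (6 - 7.1667)^2 = 1.3611
  (1 - 7.1667)^2 = 38.0278
Step 3: Sum of squared deviations = 106.8333
Step 4: Sample variance = 106.8333 / 5 = 21.3667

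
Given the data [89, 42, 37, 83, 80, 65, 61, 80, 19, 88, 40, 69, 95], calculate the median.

69

Step 1: Sort the data in ascending order: [19, 37, 40, 42, 61, 65, 69, 80, 80, 83, 88, 89, 95]
Step 2: The number of values is n = 13.
Step 3: Since n is odd, the median is the middle value at position 7: 69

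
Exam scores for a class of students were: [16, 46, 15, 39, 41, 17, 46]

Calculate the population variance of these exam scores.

184.2449

Step 1: Compute the mean: (16 + 46 + 15 + 39 + 41 + 17 + 46) / 7 = 31.4286
Step 2: Compute squared deviations from the mean:
  (16 - 31.4286)^2 = 238.0408
  (46 - 31.4286)^2 = 212.3265
  (15 - 31.4286)^2 = 269.898
  (39 - 31.4286)^2 = 57.3265
  (41 - 31.4286)^2 = 91.6122
  (17 - 31.4286)^2 = 208.1837
  (46 - 31.4286)^2 = 212.3265
Step 3: Sum of squared deviations = 1289.7143
Step 4: Population variance = 1289.7143 / 7 = 184.2449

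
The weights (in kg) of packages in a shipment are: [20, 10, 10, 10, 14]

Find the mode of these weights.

10

Step 1: Count the frequency of each value:
  10: appears 3 time(s)
  14: appears 1 time(s)
  20: appears 1 time(s)
Step 2: The value 10 appears most frequently (3 times).
Step 3: Mode = 10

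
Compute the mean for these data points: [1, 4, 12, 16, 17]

10

Step 1: Sum all values: 1 + 4 + 12 + 16 + 17 = 50
Step 2: Count the number of values: n = 5
Step 3: Mean = sum / n = 50 / 5 = 10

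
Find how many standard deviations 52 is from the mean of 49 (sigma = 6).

0.5

Step 1: Recall the z-score formula: z = (x - mu) / sigma
Step 2: Substitute values: z = (52 - 49) / 6
Step 3: z = 3 / 6 = 0.5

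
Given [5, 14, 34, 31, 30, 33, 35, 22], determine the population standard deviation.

10.2103

Step 1: Compute the mean: 25.5
Step 2: Sum of squared deviations from the mean: 834
Step 3: Population variance = 834 / 8 = 104.25
Step 4: Standard deviation = sqrt(104.25) = 10.2103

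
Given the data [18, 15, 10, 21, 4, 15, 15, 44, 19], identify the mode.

15

Step 1: Count the frequency of each value:
  4: appears 1 time(s)
  10: appears 1 time(s)
  15: appears 3 time(s)
  18: appears 1 time(s)
  19: appears 1 time(s)
  21: appears 1 time(s)
  44: appears 1 time(s)
Step 2: The value 15 appears most frequently (3 times).
Step 3: Mode = 15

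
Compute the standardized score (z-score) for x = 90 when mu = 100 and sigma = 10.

-1

Step 1: Recall the z-score formula: z = (x - mu) / sigma
Step 2: Substitute values: z = (90 - 100) / 10
Step 3: z = -10 / 10 = -1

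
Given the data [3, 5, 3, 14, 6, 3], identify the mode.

3

Step 1: Count the frequency of each value:
  3: appears 3 time(s)
  5: appears 1 time(s)
  6: appears 1 time(s)
  14: appears 1 time(s)
Step 2: The value 3 appears most frequently (3 times).
Step 3: Mode = 3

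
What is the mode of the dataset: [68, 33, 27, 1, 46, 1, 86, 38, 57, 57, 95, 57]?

57

Step 1: Count the frequency of each value:
  1: appears 2 time(s)
  27: appears 1 time(s)
  33: appears 1 time(s)
  38: appears 1 time(s)
  46: appears 1 time(s)
  57: appears 3 time(s)
  68: appears 1 time(s)
  86: appears 1 time(s)
  95: appears 1 time(s)
Step 2: The value 57 appears most frequently (3 times).
Step 3: Mode = 57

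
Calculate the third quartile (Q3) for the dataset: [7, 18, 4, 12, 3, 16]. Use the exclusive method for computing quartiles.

16.5

Step 1: Sort the data: [3, 4, 7, 12, 16, 18]
Step 2: n = 6
Step 3: Using the exclusive quartile method:
  Q1 = 3.75
  Q2 (median) = 9.5
  Q3 = 16.5
  IQR = Q3 - Q1 = 16.5 - 3.75 = 12.75
Step 4: Q3 = 16.5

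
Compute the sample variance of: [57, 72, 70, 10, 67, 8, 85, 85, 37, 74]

817.6111

Step 1: Compute the mean: (57 + 72 + 70 + 10 + 67 + 8 + 85 + 85 + 37 + 74) / 10 = 56.5
Step 2: Compute squared deviations from the mean:
  (57 - 56.5)^2 = 0.25
  (72 - 56.5)^2 = 240.25
  (70 - 56.5)^2 = 182.25
  (10 - 56.5)^2 = 2162.25
  (67 - 56.5)^2 = 110.25
  (8 - 56.5)^2 = 2352.25
  (85 - 56.5)^2 = 812.25
  (85 - 56.5)^2 = 812.25
  (37 - 56.5)^2 = 380.25
  (74 - 56.5)^2 = 306.25
Step 3: Sum of squared deviations = 7358.5
Step 4: Sample variance = 7358.5 / 9 = 817.6111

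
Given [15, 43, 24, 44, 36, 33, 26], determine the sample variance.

111.619

Step 1: Compute the mean: (15 + 43 + 24 + 44 + 36 + 33 + 26) / 7 = 31.5714
Step 2: Compute squared deviations from the mean:
  (15 - 31.5714)^2 = 274.6122
  (43 - 31.5714)^2 = 130.6122
  (24 - 31.5714)^2 = 57.3265
  (44 - 31.5714)^2 = 154.4694
  (36 - 31.5714)^2 = 19.6122
  (33 - 31.5714)^2 = 2.0408
  (26 - 31.5714)^2 = 31.0408
Step 3: Sum of squared deviations = 669.7143
Step 4: Sample variance = 669.7143 / 6 = 111.619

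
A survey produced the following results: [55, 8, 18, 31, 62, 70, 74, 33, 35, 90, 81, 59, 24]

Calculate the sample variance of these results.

676.5256

Step 1: Compute the mean: (55 + 8 + 18 + 31 + 62 + 70 + 74 + 33 + 35 + 90 + 81 + 59 + 24) / 13 = 49.2308
Step 2: Compute squared deviations from the mean:
  (55 - 49.2308)^2 = 33.284
  (8 - 49.2308)^2 = 1699.9763
  (18 - 49.2308)^2 = 975.3609
  (31 - 49.2308)^2 = 332.3609
  (62 - 49.2308)^2 = 163.0533
  (70 - 49.2308)^2 = 431.3609
  (74 - 49.2308)^2 = 613.5148
  (33 - 49.2308)^2 = 263.4379
  (35 - 49.2308)^2 = 202.5148
  (90 - 49.2308)^2 = 1662.1302
  (81 - 49.2308)^2 = 1009.284
  (59 - 49.2308)^2 = 95.4379
  (24 - 49.2308)^2 = 636.5917
Step 3: Sum of squared deviations = 8118.3077
Step 4: Sample variance = 8118.3077 / 12 = 676.5256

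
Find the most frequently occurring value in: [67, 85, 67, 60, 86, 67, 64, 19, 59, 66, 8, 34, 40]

67

Step 1: Count the frequency of each value:
  8: appears 1 time(s)
  19: appears 1 time(s)
  34: appears 1 time(s)
  40: appears 1 time(s)
  59: appears 1 time(s)
  60: appears 1 time(s)
  64: appears 1 time(s)
  66: appears 1 time(s)
  67: appears 3 time(s)
  85: appears 1 time(s)
  86: appears 1 time(s)
Step 2: The value 67 appears most frequently (3 times).
Step 3: Mode = 67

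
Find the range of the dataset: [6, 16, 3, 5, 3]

13

Step 1: Identify the maximum value: max = 16
Step 2: Identify the minimum value: min = 3
Step 3: Range = max - min = 16 - 3 = 13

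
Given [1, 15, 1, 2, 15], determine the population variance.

44.96

Step 1: Compute the mean: (1 + 15 + 1 + 2 + 15) / 5 = 6.8
Step 2: Compute squared deviations from the mean:
  (1 - 6.8)^2 = 33.64
  (15 - 6.8)^2 = 67.24
  (1 - 6.8)^2 = 33.64
  (2 - 6.8)^2 = 23.04
  (15 - 6.8)^2 = 67.24
Step 3: Sum of squared deviations = 224.8
Step 4: Population variance = 224.8 / 5 = 44.96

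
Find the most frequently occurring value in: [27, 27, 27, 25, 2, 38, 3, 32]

27

Step 1: Count the frequency of each value:
  2: appears 1 time(s)
  3: appears 1 time(s)
  25: appears 1 time(s)
  27: appears 3 time(s)
  32: appears 1 time(s)
  38: appears 1 time(s)
Step 2: The value 27 appears most frequently (3 times).
Step 3: Mode = 27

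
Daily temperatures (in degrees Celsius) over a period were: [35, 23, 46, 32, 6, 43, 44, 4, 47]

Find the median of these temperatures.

35

Step 1: Sort the data in ascending order: [4, 6, 23, 32, 35, 43, 44, 46, 47]
Step 2: The number of values is n = 9.
Step 3: Since n is odd, the median is the middle value at position 5: 35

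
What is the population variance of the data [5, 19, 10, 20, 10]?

33.36

Step 1: Compute the mean: (5 + 19 + 10 + 20 + 10) / 5 = 12.8
Step 2: Compute squared deviations from the mean:
  (5 - 12.8)^2 = 60.84
  (19 - 12.8)^2 = 38.44
  (10 - 12.8)^2 = 7.84
  (20 - 12.8)^2 = 51.84
  (10 - 12.8)^2 = 7.84
Step 3: Sum of squared deviations = 166.8
Step 4: Population variance = 166.8 / 5 = 33.36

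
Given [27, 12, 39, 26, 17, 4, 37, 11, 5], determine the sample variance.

171.1944

Step 1: Compute the mean: (27 + 12 + 39 + 26 + 17 + 4 + 37 + 11 + 5) / 9 = 19.7778
Step 2: Compute squared deviations from the mean:
  (27 - 19.7778)^2 = 52.1605
  (12 - 19.7778)^2 = 60.4938
  (39 - 19.7778)^2 = 369.4938
  (26 - 19.7778)^2 = 38.716
  (17 - 19.7778)^2 = 7.716
  (4 - 19.7778)^2 = 248.9383
  (37 - 19.7778)^2 = 296.6049
  (11 - 19.7778)^2 = 77.0494
  (5 - 19.7778)^2 = 218.3827
Step 3: Sum of squared deviations = 1369.5556
Step 4: Sample variance = 1369.5556 / 8 = 171.1944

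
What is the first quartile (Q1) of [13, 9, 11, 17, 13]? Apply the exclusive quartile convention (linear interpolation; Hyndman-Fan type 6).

10

Step 1: Sort the data: [9, 11, 13, 13, 17]
Step 2: n = 5
Step 3: Using the exclusive quartile method:
  Q1 = 10
  Q2 (median) = 13
  Q3 = 15
  IQR = Q3 - Q1 = 15 - 10 = 5
Step 4: Q1 = 10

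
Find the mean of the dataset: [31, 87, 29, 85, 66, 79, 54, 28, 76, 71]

60.6

Step 1: Sum all values: 31 + 87 + 29 + 85 + 66 + 79 + 54 + 28 + 76 + 71 = 606
Step 2: Count the number of values: n = 10
Step 3: Mean = sum / n = 606 / 10 = 60.6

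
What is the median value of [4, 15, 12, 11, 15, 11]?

11.5

Step 1: Sort the data in ascending order: [4, 11, 11, 12, 15, 15]
Step 2: The number of values is n = 6.
Step 3: Since n is even, the median is the average of positions 3 and 4:
  Median = (11 + 12) / 2 = 11.5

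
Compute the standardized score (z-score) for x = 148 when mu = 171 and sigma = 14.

-1.6429

Step 1: Recall the z-score formula: z = (x - mu) / sigma
Step 2: Substitute values: z = (148 - 171) / 14
Step 3: z = -23 / 14 = -1.6429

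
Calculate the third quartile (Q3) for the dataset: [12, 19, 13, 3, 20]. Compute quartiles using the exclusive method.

19.5

Step 1: Sort the data: [3, 12, 13, 19, 20]
Step 2: n = 5
Step 3: Using the exclusive quartile method:
  Q1 = 7.5
  Q2 (median) = 13
  Q3 = 19.5
  IQR = Q3 - Q1 = 19.5 - 7.5 = 12
Step 4: Q3 = 19.5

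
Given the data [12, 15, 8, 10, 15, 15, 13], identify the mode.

15

Step 1: Count the frequency of each value:
  8: appears 1 time(s)
  10: appears 1 time(s)
  12: appears 1 time(s)
  13: appears 1 time(s)
  15: appears 3 time(s)
Step 2: The value 15 appears most frequently (3 times).
Step 3: Mode = 15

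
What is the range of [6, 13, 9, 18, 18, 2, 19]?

17

Step 1: Identify the maximum value: max = 19
Step 2: Identify the minimum value: min = 2
Step 3: Range = max - min = 19 - 2 = 17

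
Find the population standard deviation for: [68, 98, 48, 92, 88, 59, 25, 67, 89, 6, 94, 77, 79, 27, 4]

31.0844

Step 1: Compute the mean: 61.4
Step 2: Sum of squared deviations from the mean: 14493.6
Step 3: Population variance = 14493.6 / 15 = 966.24
Step 4: Standard deviation = sqrt(966.24) = 31.0844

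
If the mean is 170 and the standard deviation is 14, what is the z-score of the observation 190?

1.4286

Step 1: Recall the z-score formula: z = (x - mu) / sigma
Step 2: Substitute values: z = (190 - 170) / 14
Step 3: z = 20 / 14 = 1.4286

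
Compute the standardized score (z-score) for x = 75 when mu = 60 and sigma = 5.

3

Step 1: Recall the z-score formula: z = (x - mu) / sigma
Step 2: Substitute values: z = (75 - 60) / 5
Step 3: z = 15 / 5 = 3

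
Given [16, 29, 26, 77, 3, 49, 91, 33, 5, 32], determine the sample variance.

833.2111

Step 1: Compute the mean: (16 + 29 + 26 + 77 + 3 + 49 + 91 + 33 + 5 + 32) / 10 = 36.1
Step 2: Compute squared deviations from the mean:
  (16 - 36.1)^2 = 404.01
  (29 - 36.1)^2 = 50.41
  (26 - 36.1)^2 = 102.01
  (77 - 36.1)^2 = 1672.81
  (3 - 36.1)^2 = 1095.61
  (49 - 36.1)^2 = 166.41
  (91 - 36.1)^2 = 3014.01
  (33 - 36.1)^2 = 9.61
  (5 - 36.1)^2 = 967.21
  (32 - 36.1)^2 = 16.81
Step 3: Sum of squared deviations = 7498.9
Step 4: Sample variance = 7498.9 / 9 = 833.2111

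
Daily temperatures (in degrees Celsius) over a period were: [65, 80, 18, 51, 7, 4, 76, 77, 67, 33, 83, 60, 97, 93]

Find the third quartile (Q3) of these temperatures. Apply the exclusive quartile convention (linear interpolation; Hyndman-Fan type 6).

80.75

Step 1: Sort the data: [4, 7, 18, 33, 51, 60, 65, 67, 76, 77, 80, 83, 93, 97]
Step 2: n = 14
Step 3: Using the exclusive quartile method:
  Q1 = 29.25
  Q2 (median) = 66
  Q3 = 80.75
  IQR = Q3 - Q1 = 80.75 - 29.25 = 51.5
Step 4: Q3 = 80.75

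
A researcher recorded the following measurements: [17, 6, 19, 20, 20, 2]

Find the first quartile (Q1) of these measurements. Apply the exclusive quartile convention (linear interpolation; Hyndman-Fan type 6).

5

Step 1: Sort the data: [2, 6, 17, 19, 20, 20]
Step 2: n = 6
Step 3: Using the exclusive quartile method:
  Q1 = 5
  Q2 (median) = 18
  Q3 = 20
  IQR = Q3 - Q1 = 20 - 5 = 15
Step 4: Q1 = 5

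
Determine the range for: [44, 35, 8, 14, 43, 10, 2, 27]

42

Step 1: Identify the maximum value: max = 44
Step 2: Identify the minimum value: min = 2
Step 3: Range = max - min = 44 - 2 = 42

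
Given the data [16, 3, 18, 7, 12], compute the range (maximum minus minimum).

15

Step 1: Identify the maximum value: max = 18
Step 2: Identify the minimum value: min = 3
Step 3: Range = max - min = 18 - 3 = 15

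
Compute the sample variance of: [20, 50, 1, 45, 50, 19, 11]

403.3333

Step 1: Compute the mean: (20 + 50 + 1 + 45 + 50 + 19 + 11) / 7 = 28
Step 2: Compute squared deviations from the mean:
  (20 - 28)^2 = 64
  (50 - 28)^2 = 484
  (1 - 28)^2 = 729
  (45 - 28)^2 = 289
  (50 - 28)^2 = 484
  (19 - 28)^2 = 81
  (11 - 28)^2 = 289
Step 3: Sum of squared deviations = 2420
Step 4: Sample variance = 2420 / 6 = 403.3333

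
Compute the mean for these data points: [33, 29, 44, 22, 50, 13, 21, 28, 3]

27

Step 1: Sum all values: 33 + 29 + 44 + 22 + 50 + 13 + 21 + 28 + 3 = 243
Step 2: Count the number of values: n = 9
Step 3: Mean = sum / n = 243 / 9 = 27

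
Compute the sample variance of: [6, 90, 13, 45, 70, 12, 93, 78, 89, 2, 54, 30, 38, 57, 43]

987.8571

Step 1: Compute the mean: (6 + 90 + 13 + 45 + 70 + 12 + 93 + 78 + 89 + 2 + 54 + 30 + 38 + 57 + 43) / 15 = 48
Step 2: Compute squared deviations from the mean:
  (6 - 48)^2 = 1764
  (90 - 48)^2 = 1764
  (13 - 48)^2 = 1225
  (45 - 48)^2 = 9
  (70 - 48)^2 = 484
  (12 - 48)^2 = 1296
  (93 - 48)^2 = 2025
  (78 - 48)^2 = 900
  (89 - 48)^2 = 1681
  (2 - 48)^2 = 2116
  (54 - 48)^2 = 36
  (30 - 48)^2 = 324
  (38 - 48)^2 = 100
  (57 - 48)^2 = 81
  (43 - 48)^2 = 25
Step 3: Sum of squared deviations = 13830
Step 4: Sample variance = 13830 / 14 = 987.8571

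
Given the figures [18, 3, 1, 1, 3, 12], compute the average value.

6.3333

Step 1: Sum all values: 18 + 3 + 1 + 1 + 3 + 12 = 38
Step 2: Count the number of values: n = 6
Step 3: Mean = sum / n = 38 / 6 = 6.3333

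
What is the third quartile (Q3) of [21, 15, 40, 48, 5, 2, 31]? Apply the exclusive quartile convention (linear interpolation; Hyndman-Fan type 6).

40

Step 1: Sort the data: [2, 5, 15, 21, 31, 40, 48]
Step 2: n = 7
Step 3: Using the exclusive quartile method:
  Q1 = 5
  Q2 (median) = 21
  Q3 = 40
  IQR = Q3 - Q1 = 40 - 5 = 35
Step 4: Q3 = 40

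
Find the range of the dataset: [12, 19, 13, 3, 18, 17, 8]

16

Step 1: Identify the maximum value: max = 19
Step 2: Identify the minimum value: min = 3
Step 3: Range = max - min = 19 - 3 = 16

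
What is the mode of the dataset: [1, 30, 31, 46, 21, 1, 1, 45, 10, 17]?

1

Step 1: Count the frequency of each value:
  1: appears 3 time(s)
  10: appears 1 time(s)
  17: appears 1 time(s)
  21: appears 1 time(s)
  30: appears 1 time(s)
  31: appears 1 time(s)
  45: appears 1 time(s)
  46: appears 1 time(s)
Step 2: The value 1 appears most frequently (3 times).
Step 3: Mode = 1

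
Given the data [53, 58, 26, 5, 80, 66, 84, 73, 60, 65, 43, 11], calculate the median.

59

Step 1: Sort the data in ascending order: [5, 11, 26, 43, 53, 58, 60, 65, 66, 73, 80, 84]
Step 2: The number of values is n = 12.
Step 3: Since n is even, the median is the average of positions 6 and 7:
  Median = (58 + 60) / 2 = 59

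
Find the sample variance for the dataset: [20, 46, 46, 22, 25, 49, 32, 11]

201.6964

Step 1: Compute the mean: (20 + 46 + 46 + 22 + 25 + 49 + 32 + 11) / 8 = 31.375
Step 2: Compute squared deviations from the mean:
  (20 - 31.375)^2 = 129.3906
  (46 - 31.375)^2 = 213.8906
  (46 - 31.375)^2 = 213.8906
  (22 - 31.375)^2 = 87.8906
  (25 - 31.375)^2 = 40.6406
  (49 - 31.375)^2 = 310.6406
  (32 - 31.375)^2 = 0.3906
  (11 - 31.375)^2 = 415.1406
Step 3: Sum of squared deviations = 1411.875
Step 4: Sample variance = 1411.875 / 7 = 201.6964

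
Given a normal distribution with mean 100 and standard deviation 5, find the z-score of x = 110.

2

Step 1: Recall the z-score formula: z = (x - mu) / sigma
Step 2: Substitute values: z = (110 - 100) / 5
Step 3: z = 10 / 5 = 2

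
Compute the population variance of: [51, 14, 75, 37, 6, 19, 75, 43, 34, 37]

489.89

Step 1: Compute the mean: (51 + 14 + 75 + 37 + 6 + 19 + 75 + 43 + 34 + 37) / 10 = 39.1
Step 2: Compute squared deviations from the mean:
  (51 - 39.1)^2 = 141.61
  (14 - 39.1)^2 = 630.01
  (75 - 39.1)^2 = 1288.81
  (37 - 39.1)^2 = 4.41
  (6 - 39.1)^2 = 1095.61
  (19 - 39.1)^2 = 404.01
  (75 - 39.1)^2 = 1288.81
  (43 - 39.1)^2 = 15.21
  (34 - 39.1)^2 = 26.01
  (37 - 39.1)^2 = 4.41
Step 3: Sum of squared deviations = 4898.9
Step 4: Population variance = 4898.9 / 10 = 489.89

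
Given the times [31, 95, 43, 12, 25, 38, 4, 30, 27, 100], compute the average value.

40.5

Step 1: Sum all values: 31 + 95 + 43 + 12 + 25 + 38 + 4 + 30 + 27 + 100 = 405
Step 2: Count the number of values: n = 10
Step 3: Mean = sum / n = 405 / 10 = 40.5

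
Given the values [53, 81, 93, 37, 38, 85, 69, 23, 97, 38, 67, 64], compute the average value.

62.0833

Step 1: Sum all values: 53 + 81 + 93 + 37 + 38 + 85 + 69 + 23 + 97 + 38 + 67 + 64 = 745
Step 2: Count the number of values: n = 12
Step 3: Mean = sum / n = 745 / 12 = 62.0833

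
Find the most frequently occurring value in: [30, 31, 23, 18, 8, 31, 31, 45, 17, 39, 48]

31

Step 1: Count the frequency of each value:
  8: appears 1 time(s)
  17: appears 1 time(s)
  18: appears 1 time(s)
  23: appears 1 time(s)
  30: appears 1 time(s)
  31: appears 3 time(s)
  39: appears 1 time(s)
  45: appears 1 time(s)
  48: appears 1 time(s)
Step 2: The value 31 appears most frequently (3 times).
Step 3: Mode = 31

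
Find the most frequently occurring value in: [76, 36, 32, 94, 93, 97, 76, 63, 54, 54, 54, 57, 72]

54

Step 1: Count the frequency of each value:
  32: appears 1 time(s)
  36: appears 1 time(s)
  54: appears 3 time(s)
  57: appears 1 time(s)
  63: appears 1 time(s)
  72: appears 1 time(s)
  76: appears 2 time(s)
  93: appears 1 time(s)
  94: appears 1 time(s)
  97: appears 1 time(s)
Step 2: The value 54 appears most frequently (3 times).
Step 3: Mode = 54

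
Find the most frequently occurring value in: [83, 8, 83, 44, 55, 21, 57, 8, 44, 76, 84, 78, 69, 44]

44

Step 1: Count the frequency of each value:
  8: appears 2 time(s)
  21: appears 1 time(s)
  44: appears 3 time(s)
  55: appears 1 time(s)
  57: appears 1 time(s)
  69: appears 1 time(s)
  76: appears 1 time(s)
  78: appears 1 time(s)
  83: appears 2 time(s)
  84: appears 1 time(s)
Step 2: The value 44 appears most frequently (3 times).
Step 3: Mode = 44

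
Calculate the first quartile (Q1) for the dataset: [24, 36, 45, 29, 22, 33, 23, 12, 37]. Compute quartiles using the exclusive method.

22.5

Step 1: Sort the data: [12, 22, 23, 24, 29, 33, 36, 37, 45]
Step 2: n = 9
Step 3: Using the exclusive quartile method:
  Q1 = 22.5
  Q2 (median) = 29
  Q3 = 36.5
  IQR = Q3 - Q1 = 36.5 - 22.5 = 14
Step 4: Q1 = 22.5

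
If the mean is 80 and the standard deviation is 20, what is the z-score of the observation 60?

-1

Step 1: Recall the z-score formula: z = (x - mu) / sigma
Step 2: Substitute values: z = (60 - 80) / 20
Step 3: z = -20 / 20 = -1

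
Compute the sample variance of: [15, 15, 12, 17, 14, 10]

6.1667

Step 1: Compute the mean: (15 + 15 + 12 + 17 + 14 + 10) / 6 = 13.8333
Step 2: Compute squared deviations from the mean:
  (15 - 13.8333)^2 = 1.3611
  (15 - 13.8333)^2 = 1.3611
  (12 - 13.8333)^2 = 3.3611
  (17 - 13.8333)^2 = 10.0278
  (14 - 13.8333)^2 = 0.0278
  (10 - 13.8333)^2 = 14.6944
Step 3: Sum of squared deviations = 30.8333
Step 4: Sample variance = 30.8333 / 5 = 6.1667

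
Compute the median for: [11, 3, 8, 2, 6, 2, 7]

6

Step 1: Sort the data in ascending order: [2, 2, 3, 6, 7, 8, 11]
Step 2: The number of values is n = 7.
Step 3: Since n is odd, the median is the middle value at position 4: 6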